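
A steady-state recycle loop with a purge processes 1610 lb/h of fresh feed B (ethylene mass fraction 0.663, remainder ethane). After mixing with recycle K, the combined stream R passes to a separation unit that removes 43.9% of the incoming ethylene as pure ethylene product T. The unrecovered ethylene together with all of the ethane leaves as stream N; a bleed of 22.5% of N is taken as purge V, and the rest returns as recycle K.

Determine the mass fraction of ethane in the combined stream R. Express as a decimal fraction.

ethane enters only via B and leaves only via the purge: 1610×0.337 = 0.225×(ethane in N), and the separation unit passes all ethane, so ethane in R = ethane in N = 2411.4 lb/h.
ethylene in R: m_A = 1610×0.663 + (1−0.225)·(1−0.439)·m_A, so m_A = 1067.4/0.5652 = 1888.5 lb/h.
R = 1888.5 + 2411.4 = 4299.9 lb/h.
ethane fraction in R = 2411.4/4299.9 = 0.561.

0.561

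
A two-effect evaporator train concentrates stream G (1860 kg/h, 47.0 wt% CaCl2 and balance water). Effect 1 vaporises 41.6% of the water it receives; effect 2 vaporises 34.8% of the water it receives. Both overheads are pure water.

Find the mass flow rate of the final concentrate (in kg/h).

1250 kg/h

water in feed = 1860×0.530 = 985.8 kg/h.
After stage 1: water left = (1−0.416)×985.8 = 575.71; stream total = 1449.9 kg/h.
After stage 2: water left = (1−0.348)×575.71 = 375.36; final concentrate = 1249.6 kg/h.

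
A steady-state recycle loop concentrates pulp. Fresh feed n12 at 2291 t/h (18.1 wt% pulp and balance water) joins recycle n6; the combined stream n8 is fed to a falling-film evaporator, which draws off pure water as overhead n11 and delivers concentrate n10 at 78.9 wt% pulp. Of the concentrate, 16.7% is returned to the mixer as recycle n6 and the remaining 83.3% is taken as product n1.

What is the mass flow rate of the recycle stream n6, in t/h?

Overall pulp balance (none leaves overhead): pulp in fresh feed = pulp in product, i.e. 2291×0.181 = (1−0.167)·n10·0.789.
n10 = 414.67/(0.789×0.833) = 630.93 t/h.
Recycle n6 = 0.167×630.93 = 105.37 t/h.

105.4 t/h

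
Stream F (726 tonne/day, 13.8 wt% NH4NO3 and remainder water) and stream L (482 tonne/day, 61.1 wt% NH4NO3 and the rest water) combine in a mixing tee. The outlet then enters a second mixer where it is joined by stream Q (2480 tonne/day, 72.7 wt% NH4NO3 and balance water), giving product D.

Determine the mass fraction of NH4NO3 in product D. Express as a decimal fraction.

Overall, product flow = 3688 tonne/day.
NH4NO3 in = 726×0.138 + 482×0.611 + 2480×0.727 = 2197.7 tonne/day.
NH4NO3 fraction in D = 0.5959.

0.5959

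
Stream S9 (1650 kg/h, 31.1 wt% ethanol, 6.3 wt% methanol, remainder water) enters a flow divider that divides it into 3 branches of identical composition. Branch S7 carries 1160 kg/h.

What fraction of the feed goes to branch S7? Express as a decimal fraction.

0.703

Fraction to S7 = 1160/1650 = 0.7030.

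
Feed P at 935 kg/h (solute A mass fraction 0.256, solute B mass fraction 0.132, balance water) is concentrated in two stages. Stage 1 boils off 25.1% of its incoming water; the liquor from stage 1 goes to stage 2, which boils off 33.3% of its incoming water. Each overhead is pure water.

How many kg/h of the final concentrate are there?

648.7 kg/h

water in feed = 935×0.612 = 572.22 kg/h.
After stage 1: water left = (1−0.251)×572.22 = 428.59; stream total = 791.37 kg/h.
After stage 2: water left = (1−0.333)×428.59 = 285.87; final concentrate = 648.65 kg/h.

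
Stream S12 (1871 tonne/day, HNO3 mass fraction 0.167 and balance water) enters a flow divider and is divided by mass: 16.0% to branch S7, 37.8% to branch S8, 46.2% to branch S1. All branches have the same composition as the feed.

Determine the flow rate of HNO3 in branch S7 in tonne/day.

49.99 tonne/day

Branch S7 total = 0.160×1871 = 299.36 tonne/day.
HNO3 in S7 = 0.167×299.36 = 49.993 tonne/day.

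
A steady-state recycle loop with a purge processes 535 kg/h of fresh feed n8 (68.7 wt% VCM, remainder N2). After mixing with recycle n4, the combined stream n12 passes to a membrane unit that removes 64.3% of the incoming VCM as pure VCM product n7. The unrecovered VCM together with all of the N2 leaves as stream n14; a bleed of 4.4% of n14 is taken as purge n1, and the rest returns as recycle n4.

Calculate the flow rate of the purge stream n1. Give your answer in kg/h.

176.2 kg/h

N2 enters only via n8 and leaves only via the purge: 535×0.313 = 0.044×(N2 in n14), and the membrane unit passes all N2, so N2 in n12 = N2 in n14 = 3805.8 kg/h.
VCM in n12: m_A = 535×0.687 + (1−0.044)·(1−0.643)·m_A, so m_A = 367.55/0.6587 = 557.98 kg/h.
n14 = (1−0.643)×557.98 + 3805.8 = 4005 kg/h.
Purge n1 = 0.044×4005 = 176.22 kg/h.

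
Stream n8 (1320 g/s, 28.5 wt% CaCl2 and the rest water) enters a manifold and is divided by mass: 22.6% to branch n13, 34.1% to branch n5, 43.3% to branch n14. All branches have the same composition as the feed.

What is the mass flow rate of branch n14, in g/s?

571.6 g/s

Branch n14 flow = 0.433×1320 = 571.56 g/s.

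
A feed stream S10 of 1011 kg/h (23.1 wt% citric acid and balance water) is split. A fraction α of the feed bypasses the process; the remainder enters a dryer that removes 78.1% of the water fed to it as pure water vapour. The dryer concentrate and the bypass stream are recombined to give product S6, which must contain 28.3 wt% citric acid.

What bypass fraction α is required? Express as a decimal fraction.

0.694

All 1011×0.231 = 233.54 kg/h of citric acid reaches S6, so S6 = 233.54/0.283 = 825.23 kg/h and vapour = 185.77 kg/h.
The evaporator receives (1−α)·1011 of feed at 0.769 water and removes 0.781 of that water:
0.781×0.769×(1−α)×1011 = 185.77
(1−α) = 185.77/607.2 = 0.3059;  α = 0.6941.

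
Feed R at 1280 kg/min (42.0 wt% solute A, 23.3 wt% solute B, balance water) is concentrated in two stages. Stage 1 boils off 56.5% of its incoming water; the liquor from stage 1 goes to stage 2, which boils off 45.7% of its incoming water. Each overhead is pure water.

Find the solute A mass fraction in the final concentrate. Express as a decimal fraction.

0.571

water in feed = 1280×0.347 = 444.16 kg/min.
After stage 1: water left = (1−0.565)×444.16 = 193.21; stream total = 1029 kg/min.
After stage 2: water left = (1−0.457)×193.21 = 104.91; final concentrate = 940.75 kg/min.
solute A fraction = 537.6/940.75 = 0.571.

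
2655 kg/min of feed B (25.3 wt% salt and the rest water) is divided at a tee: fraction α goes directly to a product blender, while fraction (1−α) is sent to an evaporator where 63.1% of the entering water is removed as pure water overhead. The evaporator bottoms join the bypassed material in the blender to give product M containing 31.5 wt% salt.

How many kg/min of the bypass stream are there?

1546 kg/min

All 2655×0.253 = 671.72 kg/min of salt reaches M, so M = 671.72/0.315 = 2132.4 kg/min and vapour = 522.57 kg/min.
The evaporator receives (1−α)·2655 of feed at 0.747 water and removes 0.631 of that water:
0.631×0.747×(1−α)×2655 = 522.57
(1−α) = 522.57/1251.5 = 0.4176;  α = 0.5824.
Bypass flow = 0.5824×2655 = 1546.3 kg/min.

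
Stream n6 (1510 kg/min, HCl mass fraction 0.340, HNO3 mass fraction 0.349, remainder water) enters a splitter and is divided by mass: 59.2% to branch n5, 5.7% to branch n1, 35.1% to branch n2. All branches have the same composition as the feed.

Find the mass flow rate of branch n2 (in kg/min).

Branch n2 flow = 0.351×1510 = 530.01 kg/min.

530 kg/min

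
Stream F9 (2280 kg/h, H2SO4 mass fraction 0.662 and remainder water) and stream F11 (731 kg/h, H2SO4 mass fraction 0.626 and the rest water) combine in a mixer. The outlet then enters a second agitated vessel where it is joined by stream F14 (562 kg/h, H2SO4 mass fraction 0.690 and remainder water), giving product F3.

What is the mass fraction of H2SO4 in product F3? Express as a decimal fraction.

0.659

Overall, product flow = 3573 kg/h.
H2SO4 in = 2280×0.662 + 731×0.626 + 562×0.690 = 2354.7 kg/h.
H2SO4 fraction in F3 = 0.659.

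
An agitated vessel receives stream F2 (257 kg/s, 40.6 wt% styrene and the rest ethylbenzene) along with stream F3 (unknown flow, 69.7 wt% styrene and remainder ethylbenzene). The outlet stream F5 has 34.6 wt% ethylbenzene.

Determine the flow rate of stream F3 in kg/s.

Let F3 be the unknown flow. Total out = 257 + F3.
ethylbenzene balance: 152.66 + 0.303·F3 = 0.346·(257 + F3)
(0.303 − 0.346)·F3 = 0.346×257 − 152.66 = -63.736
F3 = -63.736 / -0.043 = 1482.2 kg/s

1482 kg/s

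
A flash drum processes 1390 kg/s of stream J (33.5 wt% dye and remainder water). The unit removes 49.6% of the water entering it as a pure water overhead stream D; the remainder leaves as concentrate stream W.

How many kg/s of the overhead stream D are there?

458.5 kg/s

water entering = 1390×0.665 = 924.35 kg/s; overhead removed = 0.496×924.35 = 458.48 kg/s.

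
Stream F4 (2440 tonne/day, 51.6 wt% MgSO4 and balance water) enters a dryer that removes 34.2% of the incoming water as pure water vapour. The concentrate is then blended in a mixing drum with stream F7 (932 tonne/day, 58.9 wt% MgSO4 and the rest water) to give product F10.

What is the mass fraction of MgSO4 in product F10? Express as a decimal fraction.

Vapour removed = 0.342×0.484×2440 = 403.89 tonne/day; concentrate = 2036.1 tonne/day.
MgSO4 reaching the mixer = 1259 (from concentrate) + 932×0.589 = 1808 tonne/day.
Product flow = 2036.1 + 932 = 2968.1 tonne/day; MgSO4 fraction = 0.609.

0.609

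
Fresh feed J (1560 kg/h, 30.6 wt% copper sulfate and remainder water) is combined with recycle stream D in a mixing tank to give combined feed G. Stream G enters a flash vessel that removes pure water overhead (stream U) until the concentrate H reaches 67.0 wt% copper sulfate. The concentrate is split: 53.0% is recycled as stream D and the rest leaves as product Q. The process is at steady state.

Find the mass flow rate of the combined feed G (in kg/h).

2363 kg/h

Overall copper sulfate balance (none leaves overhead): copper sulfate in fresh feed = copper sulfate in product, i.e. 1560×0.306 = (1−0.530)·H·0.670.
H = 477.36/(0.670×0.470) = 1515.9 kg/h.
Recycle D = 0.530×1515.9 = 803.43 kg/h.
Combined feed G = 1560 + 803.43 = 2363.4 kg/h.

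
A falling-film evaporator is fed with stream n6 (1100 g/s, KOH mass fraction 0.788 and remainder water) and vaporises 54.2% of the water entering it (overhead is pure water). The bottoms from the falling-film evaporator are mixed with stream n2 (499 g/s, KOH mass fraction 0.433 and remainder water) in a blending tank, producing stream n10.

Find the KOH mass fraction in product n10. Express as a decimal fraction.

0.735

Vapour removed = 0.542×0.212×1100 = 126.39 g/s; concentrate = 973.61 g/s.
KOH reaching the mixer = 866.8 (from concentrate) + 499×0.433 = 1082.9 g/s.
Product flow = 973.61 + 499 = 1472.6 g/s; KOH fraction = 0.735.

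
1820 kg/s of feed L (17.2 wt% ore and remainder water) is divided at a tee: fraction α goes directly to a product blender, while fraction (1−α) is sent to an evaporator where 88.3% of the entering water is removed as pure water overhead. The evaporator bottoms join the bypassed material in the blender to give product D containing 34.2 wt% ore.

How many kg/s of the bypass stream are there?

582.6 kg/s

All 1820×0.172 = 313.04 kg/s of ore reaches D, so D = 313.04/0.342 = 915.32 kg/s and vapour = 904.68 kg/s.
The evaporator receives (1−α)·1820 of feed at 0.828 water and removes 0.883 of that water:
0.883×0.828×(1−α)×1820 = 904.68
(1−α) = 904.68/1330.6 = 0.6799;  α = 0.3201.
Bypass flow = 0.3201×1820 = 582.62 kg/s.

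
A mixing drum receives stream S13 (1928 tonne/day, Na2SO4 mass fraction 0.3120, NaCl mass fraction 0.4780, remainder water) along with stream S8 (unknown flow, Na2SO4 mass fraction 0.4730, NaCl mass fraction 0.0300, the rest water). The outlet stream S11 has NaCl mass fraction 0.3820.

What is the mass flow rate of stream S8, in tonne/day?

Let S8 be the unknown flow. Total out = 1928 + S8.
NaCl balance: 921.58 + 0.030·S8 = 0.382·(1928 + S8)
(0.030 − 0.382)·S8 = 0.382×1928 − 921.58 = -185.09
S8 = -185.09 / -0.352 = 525.82 tonne/day

525.8 tonne/day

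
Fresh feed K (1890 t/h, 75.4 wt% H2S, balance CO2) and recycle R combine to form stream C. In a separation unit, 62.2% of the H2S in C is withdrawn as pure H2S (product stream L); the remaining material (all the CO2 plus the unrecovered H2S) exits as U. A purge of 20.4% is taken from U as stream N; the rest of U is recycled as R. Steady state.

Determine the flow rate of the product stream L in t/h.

H2S in C: m_A = 1890×0.754 + (1−0.204)·(1−0.622)·m_A, so m_A = 1425.1/0.6991 = 2038.4 t/h.
Product L = 0.622×2038.4 = 1267.9 t/h.

1268 t/h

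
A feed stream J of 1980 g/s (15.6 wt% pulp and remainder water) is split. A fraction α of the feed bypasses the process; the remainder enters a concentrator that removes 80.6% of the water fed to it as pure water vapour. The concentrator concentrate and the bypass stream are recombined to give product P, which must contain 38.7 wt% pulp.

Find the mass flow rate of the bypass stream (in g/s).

All 1980×0.156 = 308.88 g/s of pulp reaches P, so P = 308.88/0.387 = 798.14 g/s and vapour = 1181.9 g/s.
The evaporator receives (1−α)·1980 of feed at 0.844 water and removes 0.806 of that water:
0.806×0.844×(1−α)×1980 = 1181.9
(1−α) = 1181.9/1346.9 = 0.8775;  α = 0.1225.
Bypass flow = 0.1225×1980 = 242.64 g/s.

242.6 g/s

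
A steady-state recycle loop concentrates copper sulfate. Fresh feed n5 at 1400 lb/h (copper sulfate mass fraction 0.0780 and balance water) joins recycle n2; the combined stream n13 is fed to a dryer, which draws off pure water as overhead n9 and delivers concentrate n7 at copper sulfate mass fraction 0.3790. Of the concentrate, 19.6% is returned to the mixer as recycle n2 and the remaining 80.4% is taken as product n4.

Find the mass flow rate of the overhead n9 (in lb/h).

1112 lb/h

Overall copper sulfate balance (none leaves overhead): copper sulfate in fresh feed = copper sulfate in product, i.e. 1400×0.078 = (1−0.196)·n7·0.379.
n7 = 109.2/(0.379×0.804) = 358.37 lb/h.
Recycle n2 = 0.196×358.37 = 70.24 lb/h.
Combined feed n13 = 1400 + 70.24 = 1470.2 lb/h.
Overhead n9 = n13 − n7 = 1470.2 − 358.37 = 1111.9 lb/h.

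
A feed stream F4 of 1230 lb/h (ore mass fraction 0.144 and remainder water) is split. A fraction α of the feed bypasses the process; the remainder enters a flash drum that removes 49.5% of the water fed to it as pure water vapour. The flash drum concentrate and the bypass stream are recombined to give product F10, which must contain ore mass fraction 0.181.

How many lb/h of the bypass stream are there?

All 1230×0.144 = 177.12 lb/h of ore reaches F10, so F10 = 177.12/0.181 = 978.56 lb/h and vapour = 251.44 lb/h.
The evaporator receives (1−α)·1230 of feed at 0.856 water and removes 0.495 of that water:
0.495×0.856×(1−α)×1230 = 251.44
(1−α) = 251.44/521.18 = 0.4824;  α = 0.5176.
Bypass flow = 0.5176×1230 = 636.6 lb/h.

636.6 lb/h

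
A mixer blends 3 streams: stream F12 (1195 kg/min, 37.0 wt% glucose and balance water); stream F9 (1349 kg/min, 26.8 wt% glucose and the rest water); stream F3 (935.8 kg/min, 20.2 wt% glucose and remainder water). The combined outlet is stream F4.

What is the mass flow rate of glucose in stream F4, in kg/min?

992.7 kg/min

glucose out = glucose in = 1195×0.370 + 1349×0.268 + 935.8×0.202 = 992.71 kg/min.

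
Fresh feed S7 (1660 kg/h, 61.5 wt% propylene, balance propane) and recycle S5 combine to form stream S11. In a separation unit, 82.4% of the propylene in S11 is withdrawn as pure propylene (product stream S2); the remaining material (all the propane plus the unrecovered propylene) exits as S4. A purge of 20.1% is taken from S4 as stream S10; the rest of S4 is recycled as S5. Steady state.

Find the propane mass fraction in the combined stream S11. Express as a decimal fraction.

0.728

propane enters only via S7 and leaves only via the purge: 1660×0.385 = 0.201×(propane in S4), and the separation unit passes all propane, so propane in S11 = propane in S4 = 3179.6 kg/h.
propylene in S11: m_A = 1660×0.615 + (1−0.201)·(1−0.824)·m_A, so m_A = 1020.9/0.8594 = 1188 kg/h.
S11 = 1188 + 3179.6 = 4367.6 kg/h.
propane fraction in S11 = 3179.6/4367.6 = 0.728.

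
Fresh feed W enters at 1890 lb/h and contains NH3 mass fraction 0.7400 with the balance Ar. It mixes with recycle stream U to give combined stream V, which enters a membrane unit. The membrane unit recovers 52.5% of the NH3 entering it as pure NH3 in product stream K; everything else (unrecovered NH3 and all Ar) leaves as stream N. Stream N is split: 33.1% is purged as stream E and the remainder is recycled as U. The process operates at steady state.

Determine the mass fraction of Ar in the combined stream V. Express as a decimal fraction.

0.4200

Ar enters only via W and leaves only via the purge: 1890×0.260 = 0.331×(Ar in N), and the membrane unit passes all Ar, so Ar in V = Ar in N = 1484.6 lb/h.
NH3 in V: m_A = 1890×0.740 + (1−0.331)·(1−0.525)·m_A, so m_A = 1398.6/0.6822 = 2050.1 lb/h.
V = 2050.1 + 1484.6 = 3534.6 lb/h.
Ar fraction in V = 1484.6/3534.6 = 0.4200.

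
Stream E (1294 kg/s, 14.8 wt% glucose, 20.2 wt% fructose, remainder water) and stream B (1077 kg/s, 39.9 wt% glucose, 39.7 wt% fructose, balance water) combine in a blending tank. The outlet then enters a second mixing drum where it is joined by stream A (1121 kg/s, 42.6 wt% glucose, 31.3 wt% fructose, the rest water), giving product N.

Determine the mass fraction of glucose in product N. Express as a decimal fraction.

0.315

Overall, product flow = 3492 kg/s.
glucose in = 1294×0.148 + 1077×0.399 + 1121×0.426 = 1098.8 kg/s.
glucose fraction in N = 0.315.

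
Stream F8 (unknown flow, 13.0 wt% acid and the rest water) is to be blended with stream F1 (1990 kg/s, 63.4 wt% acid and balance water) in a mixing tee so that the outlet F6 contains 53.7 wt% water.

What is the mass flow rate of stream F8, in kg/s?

1022 kg/s

Let F8 be the unknown flow. Total out = 1990 + F8.
water balance: 728.34 + 0.870·F8 = 0.537·(1990 + F8)
(0.870 − 0.537)·F8 = 0.537×1990 − 728.34 = 340.29
F8 = 340.29 / 0.333 = 1021.9 kg/s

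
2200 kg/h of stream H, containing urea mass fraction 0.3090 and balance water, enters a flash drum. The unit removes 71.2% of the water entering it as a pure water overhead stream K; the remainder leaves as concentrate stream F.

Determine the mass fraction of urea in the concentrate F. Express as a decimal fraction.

0.6083

urea is not removed: 2200×0.309 = 679.8 kg/h of urea enters F.
water entering = 2200×0.691 = 1520.2 kg/h; overhead removed = 0.712×1520.2 = 1082.4 kg/h.
Concentrate = 2200 − 1082.4 = 1117.6 kg/h.
Mass fraction = 679.8/1117.6 = 0.6083.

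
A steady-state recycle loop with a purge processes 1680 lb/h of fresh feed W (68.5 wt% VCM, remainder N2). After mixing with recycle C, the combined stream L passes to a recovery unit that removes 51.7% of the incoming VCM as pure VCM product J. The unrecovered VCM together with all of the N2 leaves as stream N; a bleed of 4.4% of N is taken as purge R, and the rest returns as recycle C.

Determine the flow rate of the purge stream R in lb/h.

574.6 lb/h

N2 enters only via W and leaves only via the purge: 1680×0.315 = 0.044×(N2 in N), and the recovery unit passes all N2, so N2 in L = N2 in N = 12027 lb/h.
VCM in L: m_A = 1680×0.685 + (1−0.044)·(1−0.517)·m_A, so m_A = 1150.8/0.5383 = 2138 lb/h.
N = (1−0.517)×2138 + 12027 = 13060 lb/h.
Purge R = 0.044×13060 = 574.64 lb/h.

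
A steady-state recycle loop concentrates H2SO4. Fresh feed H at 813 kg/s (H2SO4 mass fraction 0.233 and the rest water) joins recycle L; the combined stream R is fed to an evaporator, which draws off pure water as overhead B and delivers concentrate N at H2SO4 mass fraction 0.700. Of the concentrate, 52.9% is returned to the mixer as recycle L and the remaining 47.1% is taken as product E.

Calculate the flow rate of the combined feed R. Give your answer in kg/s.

1117 kg/s

Overall H2SO4 balance (none leaves overhead): H2SO4 in fresh feed = H2SO4 in product, i.e. 813×0.233 = (1−0.529)·N·0.700.
N = 189.43/(0.700×0.471) = 574.55 kg/s.
Recycle L = 0.529×574.55 = 303.94 kg/s.
Combined feed R = 813 + 303.94 = 1116.9 kg/s.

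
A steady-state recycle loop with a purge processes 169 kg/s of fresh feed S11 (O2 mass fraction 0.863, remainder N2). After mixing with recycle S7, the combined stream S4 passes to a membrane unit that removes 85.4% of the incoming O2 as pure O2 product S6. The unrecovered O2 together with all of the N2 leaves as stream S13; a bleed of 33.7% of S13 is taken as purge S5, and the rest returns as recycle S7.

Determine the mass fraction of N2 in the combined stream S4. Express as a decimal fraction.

0.298

N2 enters only via S11 and leaves only via the purge: 169×0.137 = 0.337×(N2 in S13), and the membrane unit passes all N2, so N2 in S4 = N2 in S13 = 68.703 kg/s.
O2 in S4: m_A = 169×0.863 + (1−0.337)·(1−0.854)·m_A, so m_A = 145.85/0.9032 = 161.48 kg/s.
S4 = 161.48 + 68.703 = 230.18 kg/s.
N2 fraction in S4 = 68.703/230.18 = 0.298.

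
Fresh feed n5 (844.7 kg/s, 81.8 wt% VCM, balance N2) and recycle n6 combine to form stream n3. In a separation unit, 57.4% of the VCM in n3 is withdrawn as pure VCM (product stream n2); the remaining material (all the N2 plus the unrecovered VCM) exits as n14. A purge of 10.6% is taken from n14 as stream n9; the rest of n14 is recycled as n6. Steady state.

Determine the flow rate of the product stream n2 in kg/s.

640.6 kg/s

VCM in n3: m_A = 844.7×0.818 + (1−0.106)·(1−0.574)·m_A, so m_A = 690.96/0.6192 = 1116 kg/s.
Product n2 = 0.574×1116 = 640.57 kg/s.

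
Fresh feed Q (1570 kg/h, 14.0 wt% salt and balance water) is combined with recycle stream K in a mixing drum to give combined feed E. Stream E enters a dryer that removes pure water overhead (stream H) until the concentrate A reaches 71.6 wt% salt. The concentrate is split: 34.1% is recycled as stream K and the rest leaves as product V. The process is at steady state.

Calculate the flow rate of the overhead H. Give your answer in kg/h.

Overall salt balance (none leaves overhead): salt in fresh feed = salt in product, i.e. 1570×0.140 = (1−0.341)·A·0.716.
A = 219.8/(0.716×0.659) = 465.83 kg/h.
Recycle K = 0.341×465.83 = 158.85 kg/h.
Combined feed E = 1570 + 158.85 = 1728.8 kg/h.
Overhead H = E − A = 1728.8 − 465.83 = 1263 kg/h.

1263 kg/h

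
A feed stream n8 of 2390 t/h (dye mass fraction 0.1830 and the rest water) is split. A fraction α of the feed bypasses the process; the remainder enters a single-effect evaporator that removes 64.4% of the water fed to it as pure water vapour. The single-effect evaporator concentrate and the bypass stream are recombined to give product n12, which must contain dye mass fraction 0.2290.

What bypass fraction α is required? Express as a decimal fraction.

All 2390×0.183 = 437.37 t/h of dye reaches n12, so n12 = 437.37/0.229 = 1909.9 t/h and vapour = 480.09 t/h.
The evaporator receives (1−α)·2390 of feed at 0.817 water and removes 0.644 of that water:
0.644×0.817×(1−α)×2390 = 480.09
(1−α) = 480.09/1257.5 = 0.3818;  α = 0.6182.

0.618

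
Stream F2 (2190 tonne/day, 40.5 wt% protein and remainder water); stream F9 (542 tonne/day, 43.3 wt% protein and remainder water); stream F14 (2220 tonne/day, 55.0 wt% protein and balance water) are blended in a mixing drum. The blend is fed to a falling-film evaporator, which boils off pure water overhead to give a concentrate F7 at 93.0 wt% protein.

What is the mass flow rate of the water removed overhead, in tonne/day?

2433 tonne/day

protein entering = 2190×0.405 + 542×0.433 + 2220×0.550 = 2342.6 tonne/day.
All protein reports to F7, so F7 = 2342.6/0.930 = 2519 tonne/day.
Total feed = 4952 tonne/day; overhead = 4952 − 2519 = 2433 tonne/day.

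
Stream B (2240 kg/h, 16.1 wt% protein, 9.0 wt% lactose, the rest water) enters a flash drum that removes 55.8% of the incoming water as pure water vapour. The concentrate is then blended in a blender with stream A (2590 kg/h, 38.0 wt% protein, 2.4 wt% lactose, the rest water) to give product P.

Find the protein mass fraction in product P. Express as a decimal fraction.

Vapour removed = 0.558×0.749×2240 = 936.19 kg/h; concentrate = 1303.8 kg/h.
protein reaching the mixer = 360.64 (from concentrate) + 2590×0.380 = 1344.8 kg/h.
Product flow = 1303.8 + 2590 = 3893.8 kg/h; protein fraction = 0.345.

0.345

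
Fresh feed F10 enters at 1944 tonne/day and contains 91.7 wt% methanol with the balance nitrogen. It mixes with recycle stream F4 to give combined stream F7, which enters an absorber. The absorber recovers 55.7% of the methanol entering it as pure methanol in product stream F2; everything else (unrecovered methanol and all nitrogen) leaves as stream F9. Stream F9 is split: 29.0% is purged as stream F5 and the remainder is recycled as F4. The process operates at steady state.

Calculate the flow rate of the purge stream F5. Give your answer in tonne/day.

nitrogen enters only via F10 and leaves only via the purge: 1944×0.083 = 0.290×(nitrogen in F9), and the absorber passes all nitrogen, so nitrogen in F7 = nitrogen in F9 = 556.39 tonne/day.
methanol in F7: m_A = 1944×0.917 + (1−0.290)·(1−0.557)·m_A, so m_A = 1782.6/0.6855 = 2600.6 tonne/day.
F9 = (1−0.557)×2600.6 + 556.39 = 1708.5 tonne/day.
Purge F5 = 0.290×1708.5 = 495.45 tonne/day.

495.5 tonne/day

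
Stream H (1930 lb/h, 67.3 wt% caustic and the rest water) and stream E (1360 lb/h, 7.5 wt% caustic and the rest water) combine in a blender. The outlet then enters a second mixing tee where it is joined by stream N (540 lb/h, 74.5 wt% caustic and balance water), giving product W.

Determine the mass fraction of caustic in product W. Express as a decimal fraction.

0.4708

Overall, product flow = 3830 lb/h.
caustic in = 1930×0.673 + 1360×0.075 + 540×0.745 = 1803.2 lb/h.
caustic fraction in W = 0.4708.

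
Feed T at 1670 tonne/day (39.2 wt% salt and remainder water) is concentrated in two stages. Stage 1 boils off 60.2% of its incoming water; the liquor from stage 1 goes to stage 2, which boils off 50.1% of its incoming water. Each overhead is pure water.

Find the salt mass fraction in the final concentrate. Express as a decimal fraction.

water in feed = 1670×0.608 = 1015.4 tonne/day.
After stage 1: water left = (1−0.602)×1015.4 = 404.11; stream total = 1058.8 tonne/day.
After stage 2: water left = (1−0.501)×404.11 = 201.65; final concentrate = 856.29 tonne/day.
salt fraction = 654.64/856.29 = 0.765.

0.765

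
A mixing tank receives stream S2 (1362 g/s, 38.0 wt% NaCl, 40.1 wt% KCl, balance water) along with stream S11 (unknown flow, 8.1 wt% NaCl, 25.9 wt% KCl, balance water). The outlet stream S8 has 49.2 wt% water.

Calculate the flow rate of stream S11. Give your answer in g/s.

Let S11 be the unknown flow. Total out = 1362 + S11.
water balance: 298.28 + 0.660·S11 = 0.492·(1362 + S11)
(0.660 − 0.492)·S11 = 0.492×1362 − 298.28 = 371.83
S11 = 371.83 / 0.168 = 2213.2 g/s

2213 g/s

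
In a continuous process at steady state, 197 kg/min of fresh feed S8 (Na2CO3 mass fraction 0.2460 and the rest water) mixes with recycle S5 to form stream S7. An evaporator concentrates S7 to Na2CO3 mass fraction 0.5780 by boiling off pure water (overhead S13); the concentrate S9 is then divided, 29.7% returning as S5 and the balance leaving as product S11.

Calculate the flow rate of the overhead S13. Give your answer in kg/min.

Overall Na2CO3 balance (none leaves overhead): Na2CO3 in fresh feed = Na2CO3 in product, i.e. 197×0.246 = (1−0.297)·S9·0.578.
S9 = 48.462/(0.578×0.703) = 119.27 kg/min.
Recycle S5 = 0.297×119.27 = 35.422 kg/min.
Combined feed S7 = 197 + 35.422 = 232.42 kg/min.
Overhead S13 = S7 − S9 = 232.42 − 119.27 = 113.16 kg/min.

113.2 kg/min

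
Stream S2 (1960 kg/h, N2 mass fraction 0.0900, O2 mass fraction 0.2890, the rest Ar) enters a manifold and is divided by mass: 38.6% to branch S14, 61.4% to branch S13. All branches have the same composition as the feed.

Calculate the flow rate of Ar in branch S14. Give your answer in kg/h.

469.8 kg/h

Branch S14 total = 0.386×1960 = 756.56 kg/h.
Ar in S14 = 0.621×756.56 = 469.82 kg/h.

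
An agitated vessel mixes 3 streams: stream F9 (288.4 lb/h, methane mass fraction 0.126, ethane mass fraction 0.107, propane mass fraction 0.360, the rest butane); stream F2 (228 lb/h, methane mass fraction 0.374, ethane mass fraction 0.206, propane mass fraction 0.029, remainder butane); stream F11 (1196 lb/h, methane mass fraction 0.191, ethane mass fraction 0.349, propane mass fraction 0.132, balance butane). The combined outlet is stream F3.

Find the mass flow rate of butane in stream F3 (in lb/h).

598.8 lb/h

butane out = butane in = 288.4×0.407 + 228×0.391 + 1196×0.328 = 598.81 lb/h.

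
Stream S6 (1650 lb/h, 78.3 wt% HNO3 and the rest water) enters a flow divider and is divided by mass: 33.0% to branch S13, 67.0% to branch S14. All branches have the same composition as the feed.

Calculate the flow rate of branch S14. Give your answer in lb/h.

Branch S14 flow = 0.670×1650 = 1105.5 lb/h.

1106 lb/h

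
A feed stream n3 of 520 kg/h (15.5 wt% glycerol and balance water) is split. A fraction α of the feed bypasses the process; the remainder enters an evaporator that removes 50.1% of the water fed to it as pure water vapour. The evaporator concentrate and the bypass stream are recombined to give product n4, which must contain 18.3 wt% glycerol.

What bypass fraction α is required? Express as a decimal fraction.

0.639

All 520×0.155 = 80.6 kg/h of glycerol reaches n4, so n4 = 80.6/0.183 = 440.44 kg/h and vapour = 79.563 kg/h.
The evaporator receives (1−α)·520 of feed at 0.845 water and removes 0.501 of that water:
0.501×0.845×(1−α)×520 = 79.563
(1−α) = 79.563/220.14 = 0.3614;  α = 0.6386.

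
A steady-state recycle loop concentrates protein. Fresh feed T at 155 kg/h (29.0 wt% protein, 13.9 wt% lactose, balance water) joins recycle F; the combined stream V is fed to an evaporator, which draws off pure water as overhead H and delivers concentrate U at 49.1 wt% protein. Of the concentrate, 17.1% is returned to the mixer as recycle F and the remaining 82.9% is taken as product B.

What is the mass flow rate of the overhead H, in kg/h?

63.45 kg/h

Overall protein balance (none leaves overhead): protein in fresh feed = protein in product, i.e. 155×0.290 = (1−0.171)·U·0.491.
U = 44.95/(0.491×0.829) = 110.43 kg/h.
Recycle F = 0.171×110.43 = 18.884 kg/h.
Combined feed V = 155 + 18.884 = 173.88 kg/h.
Overhead H = V − U = 173.88 − 110.43 = 63.452 kg/h.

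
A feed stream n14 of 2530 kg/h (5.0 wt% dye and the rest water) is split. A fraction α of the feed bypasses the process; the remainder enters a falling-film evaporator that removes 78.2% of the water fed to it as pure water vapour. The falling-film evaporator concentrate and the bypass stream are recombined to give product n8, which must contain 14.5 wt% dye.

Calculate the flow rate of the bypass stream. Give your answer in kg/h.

All 2530×0.050 = 126.5 kg/h of dye reaches n8, so n8 = 126.5/0.145 = 872.41 kg/h and vapour = 1657.6 kg/h.
The evaporator receives (1−α)·2530 of feed at 0.950 water and removes 0.782 of that water:
0.782×0.950×(1−α)×2530 = 1657.6
(1−α) = 1657.6/1879.5 = 0.8819;  α = 0.1181.
Bypass flow = 0.1181×2530 = 298.76 kg/h.

298.8 kg/h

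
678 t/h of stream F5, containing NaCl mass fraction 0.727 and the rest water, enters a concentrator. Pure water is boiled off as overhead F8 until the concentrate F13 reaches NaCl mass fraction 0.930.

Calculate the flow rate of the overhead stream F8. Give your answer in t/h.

NaCl is conserved: 678×0.727 = 492.91 t/h all reports to the concentrate.
Concentrate = 492.91/(target fraction) = 530.01 t/h.
Overhead = 678 − 530.01 = 147.99 t/h.

148 t/h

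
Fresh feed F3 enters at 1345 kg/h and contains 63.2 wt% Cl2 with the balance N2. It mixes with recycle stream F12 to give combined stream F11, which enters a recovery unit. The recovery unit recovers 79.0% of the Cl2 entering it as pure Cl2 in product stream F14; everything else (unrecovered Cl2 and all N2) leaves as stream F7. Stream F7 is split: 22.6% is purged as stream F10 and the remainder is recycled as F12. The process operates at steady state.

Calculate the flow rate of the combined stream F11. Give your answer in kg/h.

3205 kg/h

N2 enters only via F3 and leaves only via the purge: 1345×0.368 = 0.226×(N2 in F7), and the recovery unit passes all N2, so N2 in F11 = N2 in F7 = 2190.1 kg/h.
Cl2 in F11: m_A = 1345×0.632 + (1−0.226)·(1−0.790)·m_A, so m_A = 850.04/0.8375 = 1015 kg/h.
F11 = 1015 + 2190.1 = 3205.1 kg/h.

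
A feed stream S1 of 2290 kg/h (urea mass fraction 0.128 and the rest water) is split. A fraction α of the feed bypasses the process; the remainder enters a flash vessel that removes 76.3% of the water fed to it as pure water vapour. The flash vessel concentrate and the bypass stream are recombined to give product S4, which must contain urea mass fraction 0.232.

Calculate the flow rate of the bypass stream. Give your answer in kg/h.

All 2290×0.128 = 293.12 kg/h of urea reaches S4, so S4 = 293.12/0.232 = 1263.4 kg/h and vapour = 1026.6 kg/h.
The evaporator receives (1−α)·2290 of feed at 0.872 water and removes 0.763 of that water:
0.763×0.872×(1−α)×2290 = 1026.6
(1−α) = 1026.6/1523.6 = 0.6738;  α = 0.3262.
Bypass flow = 0.3262×2290 = 747.09 kg/h.

747.1 kg/h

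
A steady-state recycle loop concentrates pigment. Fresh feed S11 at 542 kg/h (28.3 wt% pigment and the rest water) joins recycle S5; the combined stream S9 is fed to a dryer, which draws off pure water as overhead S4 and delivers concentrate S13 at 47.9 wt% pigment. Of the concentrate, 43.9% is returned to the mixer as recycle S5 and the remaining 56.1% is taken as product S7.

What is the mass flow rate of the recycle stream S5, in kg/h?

250.6 kg/h

Overall pigment balance (none leaves overhead): pigment in fresh feed = pigment in product, i.e. 542×0.283 = (1−0.439)·S13·0.479.
S13 = 153.39/(0.479×0.561) = 570.8 kg/h.
Recycle S5 = 0.439×570.8 = 250.58 kg/h.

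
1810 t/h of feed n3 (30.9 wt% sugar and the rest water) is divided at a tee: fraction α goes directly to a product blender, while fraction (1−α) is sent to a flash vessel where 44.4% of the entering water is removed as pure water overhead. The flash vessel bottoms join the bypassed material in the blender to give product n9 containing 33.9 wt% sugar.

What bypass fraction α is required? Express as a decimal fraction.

All 1810×0.309 = 559.29 t/h of sugar reaches n9, so n9 = 559.29/0.339 = 1649.8 t/h and vapour = 160.18 t/h.
The evaporator receives (1−α)·1810 of feed at 0.691 water and removes 0.444 of that water:
0.444×0.691×(1−α)×1810 = 160.18
(1−α) = 160.18/555.32 = 0.2884;  α = 0.7116.

0.712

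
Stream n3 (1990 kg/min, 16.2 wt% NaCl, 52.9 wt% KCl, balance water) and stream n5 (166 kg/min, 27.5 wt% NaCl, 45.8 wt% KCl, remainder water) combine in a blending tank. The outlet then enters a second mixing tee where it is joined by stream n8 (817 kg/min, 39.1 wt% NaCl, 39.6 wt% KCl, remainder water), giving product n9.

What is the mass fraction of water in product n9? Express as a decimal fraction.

0.280

Overall, product flow = 2973 kg/min.
water in = 1990×0.309 + 166×0.267 + 817×0.213 = 833.25 kg/min.
water fraction in n9 = 0.280.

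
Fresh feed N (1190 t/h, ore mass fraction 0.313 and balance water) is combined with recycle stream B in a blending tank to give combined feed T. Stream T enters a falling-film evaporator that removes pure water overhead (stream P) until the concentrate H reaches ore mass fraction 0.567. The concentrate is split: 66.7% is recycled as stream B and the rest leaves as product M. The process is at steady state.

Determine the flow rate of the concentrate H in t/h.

1973 t/h

Overall ore balance (none leaves overhead): ore in fresh feed = ore in product, i.e. 1190×0.313 = (1−0.667)·H·0.567.
H = 372.47/(0.567×0.333) = 1972.7 t/h.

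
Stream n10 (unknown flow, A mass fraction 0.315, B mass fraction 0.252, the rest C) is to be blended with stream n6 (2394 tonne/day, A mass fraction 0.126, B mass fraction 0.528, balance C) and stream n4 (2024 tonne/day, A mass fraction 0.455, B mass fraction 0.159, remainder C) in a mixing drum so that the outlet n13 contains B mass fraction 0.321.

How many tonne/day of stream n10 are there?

2430 tonne/day

Let n10 be the unknown flow. Total out = 4418 + n10.
B balance: 1585.8 + 0.252·n10 = 0.321·(4418 + n10)
(0.252 − 0.321)·n10 = 0.321×4418 − 1585.8 = -167.67
n10 = -167.67 / -0.069 = 2430 tonne/day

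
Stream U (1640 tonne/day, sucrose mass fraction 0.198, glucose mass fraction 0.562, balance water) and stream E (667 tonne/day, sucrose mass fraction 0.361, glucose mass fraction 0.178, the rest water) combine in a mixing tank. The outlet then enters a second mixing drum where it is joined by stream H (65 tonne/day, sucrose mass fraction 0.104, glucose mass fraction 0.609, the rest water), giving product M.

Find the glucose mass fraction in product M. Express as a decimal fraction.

0.455

Overall, product flow = 2372 tonne/day.
glucose in = 1640×0.562 + 667×0.178 + 65×0.609 = 1080 tonne/day.
glucose fraction in M = 0.455.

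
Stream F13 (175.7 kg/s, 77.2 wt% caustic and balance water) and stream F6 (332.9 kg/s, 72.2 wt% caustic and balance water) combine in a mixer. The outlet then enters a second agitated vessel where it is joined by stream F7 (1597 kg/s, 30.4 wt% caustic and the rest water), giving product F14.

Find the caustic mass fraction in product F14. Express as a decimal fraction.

Overall, product flow = 2105.6 kg/s.
caustic in = 175.7×0.772 + 332.9×0.722 + 1597×0.304 = 861.48 kg/s.
caustic fraction in F14 = 0.409.

0.409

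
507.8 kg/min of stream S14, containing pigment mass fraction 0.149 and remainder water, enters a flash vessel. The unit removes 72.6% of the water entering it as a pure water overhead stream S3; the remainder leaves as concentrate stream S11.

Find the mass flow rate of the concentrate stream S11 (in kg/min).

water entering = 507.8×0.851 = 432.14 kg/min; overhead removed = 0.726×432.14 = 313.73 kg/min.
Concentrate = 507.8 − 313.73 = 194.07 kg/min.

194.1 kg/min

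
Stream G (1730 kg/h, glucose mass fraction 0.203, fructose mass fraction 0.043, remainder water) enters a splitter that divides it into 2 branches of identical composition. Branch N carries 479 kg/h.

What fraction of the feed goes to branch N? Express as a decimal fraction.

Fraction to N = 479/1730 = 0.2769.

0.277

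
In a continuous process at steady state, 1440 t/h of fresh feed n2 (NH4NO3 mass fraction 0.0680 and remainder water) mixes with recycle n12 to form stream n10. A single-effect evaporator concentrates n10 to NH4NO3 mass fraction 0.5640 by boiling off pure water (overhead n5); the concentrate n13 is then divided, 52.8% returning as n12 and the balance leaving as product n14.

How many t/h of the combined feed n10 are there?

Overall NH4NO3 balance (none leaves overhead): NH4NO3 in fresh feed = NH4NO3 in product, i.e. 1440×0.068 = (1−0.528)·n13·0.564.
n13 = 97.92/(0.564×0.472) = 367.83 t/h.
Recycle n12 = 0.528×367.83 = 194.22 t/h.
Combined feed n10 = 1440 + 194.22 = 1634.2 t/h.

1634 t/h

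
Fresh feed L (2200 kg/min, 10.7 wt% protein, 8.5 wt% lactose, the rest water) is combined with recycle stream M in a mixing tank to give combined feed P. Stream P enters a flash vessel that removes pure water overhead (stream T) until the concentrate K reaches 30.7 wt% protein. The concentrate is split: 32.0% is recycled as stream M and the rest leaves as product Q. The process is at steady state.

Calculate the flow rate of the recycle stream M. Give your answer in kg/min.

Overall protein balance (none leaves overhead): protein in fresh feed = protein in product, i.e. 2200×0.107 = (1−0.320)·K·0.307.
K = 235.4/(0.307×0.680) = 1127.6 kg/min.
Recycle M = 0.320×1127.6 = 360.84 kg/min.

360.8 kg/min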